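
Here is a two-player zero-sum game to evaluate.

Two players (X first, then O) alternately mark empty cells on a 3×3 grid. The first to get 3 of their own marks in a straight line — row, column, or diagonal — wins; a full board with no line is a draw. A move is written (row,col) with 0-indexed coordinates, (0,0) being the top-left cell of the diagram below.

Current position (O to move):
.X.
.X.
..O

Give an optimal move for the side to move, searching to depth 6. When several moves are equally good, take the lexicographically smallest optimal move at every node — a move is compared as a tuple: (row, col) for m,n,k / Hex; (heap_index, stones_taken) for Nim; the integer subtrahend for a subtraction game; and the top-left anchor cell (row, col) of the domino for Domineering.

O's best at [.X./.X./..O]: (2,1)

p1 O@[.X./.X./..O]: (0,0)[OX./.X./..O]-1 (0,2)[.XO/.X./..O]-1 (1,0)[.X./OX./..O]-1 (1,2)[.X./.XO/..O]-1 (2,0)[.X./.X./O.O]-1 (2,1)[.X./.X./.OO]+0*
p2 X@[.X./.X./.OO]: (0,0)[XX./.X./.OO]-1 (0,2)[.XX/.X./.OO]-1 (1,0)[.X./XX./.OO]-1 (1,2)[.X./.XX/.OO]-1 (2,0)[.X./.X./XOO]+0*
p3 O@[.X./.X./XOO]: (0,0)[OX./.X./XOO]-1 (0,2)[.XO/.X./XOO]+0* (1,0)[.X./OX./XOO]-1 (1,2)[.X./.XO/XOO]-1
p4 X@[.XO/.X./XOO]: (0,0)[XXO/.X./XOO]-1 (1,0)[.XO/XX./XOO]-1 (1,2)[.XO/.XX/XOO]+0*
p5 O@[.XO/.XX/XOO]: (0,0)[OXO/.XX/XOO]-1 (1,0)[.XO/OXX/XOO]+0*
p6 X@[.XO/OXX/XOO]: (0,0)[XXO/OXX/XOO]+0*
p7 O@[XXO/OXX/XOO] terminal +0; root [.X./.X./..O] d6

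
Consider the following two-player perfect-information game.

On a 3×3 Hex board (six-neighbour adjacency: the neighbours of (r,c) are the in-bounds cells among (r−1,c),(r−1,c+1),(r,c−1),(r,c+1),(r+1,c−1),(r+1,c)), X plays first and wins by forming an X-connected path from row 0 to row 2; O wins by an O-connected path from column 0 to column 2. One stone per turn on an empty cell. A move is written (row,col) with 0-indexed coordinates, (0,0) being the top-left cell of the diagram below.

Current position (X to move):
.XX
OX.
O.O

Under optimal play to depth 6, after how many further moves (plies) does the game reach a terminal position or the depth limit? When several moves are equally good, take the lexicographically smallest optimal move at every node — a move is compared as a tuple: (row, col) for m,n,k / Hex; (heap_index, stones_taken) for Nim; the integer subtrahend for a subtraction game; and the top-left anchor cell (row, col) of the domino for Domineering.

PV length from [.XX/OX./O.O]: 1 ply

ply 1, X at .XX/OX./O.O | (0,0)=-1→XXX/OX./O.O; (1,2)=-1→.XX/OXX/O.O; (2,1)=+1→.XX/OX./OXO*
ply 2: .XX/OX./OXO is terminal -1 (O); from .XX/OX./O.O depth 6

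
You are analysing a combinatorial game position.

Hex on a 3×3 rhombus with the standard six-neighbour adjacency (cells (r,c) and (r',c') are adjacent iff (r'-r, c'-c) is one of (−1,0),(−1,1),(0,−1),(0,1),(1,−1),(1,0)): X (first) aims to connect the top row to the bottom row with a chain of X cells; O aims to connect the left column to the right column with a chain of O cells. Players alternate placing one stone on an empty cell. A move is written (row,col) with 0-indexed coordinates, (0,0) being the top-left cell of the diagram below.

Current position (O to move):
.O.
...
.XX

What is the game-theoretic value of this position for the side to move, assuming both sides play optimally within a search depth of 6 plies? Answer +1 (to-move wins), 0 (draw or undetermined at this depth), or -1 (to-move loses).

ply 1, O at .O./.../.XX | (0,0)=-1→OO./.../.XX; (0,2)=+1→.OO/.../.XX*; (1,0)=-1→.O./O../.XX; (1,1)=+1→.O./.O./.XX; (1,2)=+1→.O./..O/.XX; (2,0)=-1→.O./.../OXX
ply 2, X at .OO/.../.XX | (0,0)=-1→XOO/.../.XX*; (1,0)=-1→.OO/X../.XX; (1,1)=-1→.OO/.X./.XX; (1,2)=-1→.OO/..X/.XX; (2,0)=-1→.OO/.../XXX
ply 3, O at XOO/.../.XX | (1,0)=+1→XOO/O../.XX*; (1,1)=+1→XOO/.O./.XX; (1,2)=-1→XOO/..O/.XX; (2,0)=+1→XOO/.../OXX
ply 4: XOO/O../.XX is terminal -1 (X); from .O./.../.XX depth 6

value(.O./.../.XX, O) = +1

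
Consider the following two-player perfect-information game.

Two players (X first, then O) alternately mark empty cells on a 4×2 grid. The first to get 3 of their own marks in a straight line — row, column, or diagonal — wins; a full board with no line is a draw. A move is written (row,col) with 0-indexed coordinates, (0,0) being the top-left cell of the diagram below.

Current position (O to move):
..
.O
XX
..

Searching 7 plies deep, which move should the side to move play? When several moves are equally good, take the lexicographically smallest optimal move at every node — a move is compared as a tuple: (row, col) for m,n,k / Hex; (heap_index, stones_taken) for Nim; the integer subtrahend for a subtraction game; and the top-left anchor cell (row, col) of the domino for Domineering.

[../.O/XX/..] O move#1: (0,0):+0/O./.O/XX/..*, (0,1):-1/.O/.O/XX/.., (1,0):+0/../OO/XX/.., (3,0):+0/../.O/XX/O., (3,1):-1/../.O/XX/.O
[O./.O/XX/..] X move#2: (0,1):+0/OX/.O/XX/..*, (1,0):+0/O./XO/XX/.., (3,0):+0/O./.O/XX/X., (3,1):+0/O./.O/XX/.X
[OX/.O/XX/..] O move#3: (1,0):+0/OX/OO/XX/..*, (3,0):+0/OX/.O/XX/O., (3,1):+0/OX/.O/XX/.O
[OX/OO/XX/..] X move#4: (3,0):+0/OX/OO/XX/X.*, (3,1):+0/OX/OO/XX/.X
[OX/OO/XX/X.] O move#5: (3,1):+0/OX/OO/XX/XO*
[OX/OO/XX/XO] end (terminal +0, X#6); searched ../.O/XX/.. to 7

O's best at [../.O/XX/..]: (0,0)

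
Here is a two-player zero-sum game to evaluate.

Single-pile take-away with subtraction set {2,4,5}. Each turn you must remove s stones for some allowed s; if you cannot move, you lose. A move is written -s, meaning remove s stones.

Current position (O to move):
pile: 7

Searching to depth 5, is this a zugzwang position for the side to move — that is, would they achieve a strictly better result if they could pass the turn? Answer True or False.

p1 O@[7]: -2[5]-1* -4[3]-1 -5[2]-1
p2 X@[5]: -2[3]-1 -4[1]+1* -5[0]+1
p3 O@[1] terminal -1; root [7] d5
if O skipped the turn, X would face:
~ p1 X@[7]: -2[5]-1* -4[3]-1 -5[2]-1
~ p2 O@[5]: -2[3]-1 -4[1]+1* -5[0]+1
~ p3 X@[1] terminal -1; root [7] d5
compare (O): move=-1 vs pass=+1

zugzwang(7, O) = True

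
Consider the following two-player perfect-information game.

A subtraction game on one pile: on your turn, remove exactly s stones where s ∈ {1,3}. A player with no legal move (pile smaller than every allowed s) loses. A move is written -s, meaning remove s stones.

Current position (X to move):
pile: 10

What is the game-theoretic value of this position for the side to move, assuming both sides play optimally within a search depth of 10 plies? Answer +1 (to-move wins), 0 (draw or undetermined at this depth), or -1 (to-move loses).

[10] X move#1: -1:-1/9*, -3:-1/7
[9] O move#2: -1:+1/8*, -3:+1/6
[8] X move#3: -1:-1/7*, -3:-1/5
[7] O move#4: -1:+1/6*, -3:+1/4
[6] X move#5: -1:-1/5*, -3:-1/3
[5] O move#6: -1:+1/4*, -3:+1/2
[4] X move#7: -1:-1/3*, -3:-1/1
[3] O move#8: -1:+1/2*, -3:+1/0
[2] X move#9: -1:-1/1*
[1] O move#10: -1:+1/0*
[0] end (terminal -1, X#11); searched 10 to 10

value(10, X) = -1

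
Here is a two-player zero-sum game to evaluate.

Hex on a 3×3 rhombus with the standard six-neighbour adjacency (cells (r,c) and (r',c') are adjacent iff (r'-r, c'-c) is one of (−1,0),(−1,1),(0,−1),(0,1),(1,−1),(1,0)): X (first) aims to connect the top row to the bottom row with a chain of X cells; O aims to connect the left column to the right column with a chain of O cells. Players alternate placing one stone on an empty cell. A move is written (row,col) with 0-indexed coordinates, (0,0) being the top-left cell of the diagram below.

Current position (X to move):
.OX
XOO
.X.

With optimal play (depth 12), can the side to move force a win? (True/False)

X winning at [.OX/XOO/.X.]: False

p1 X@[.OX/XOO/.X.]: (0,0)[XOX/XOO/.X.]-1* (2,0)[.OX/XOO/XX.]-1 (2,2)[.OX/XOO/.XX]-1
p2 O@[XOX/XOO/.X.]: (2,0)[XOX/XOO/OX.]+1* (2,2)[XOX/XOO/.XO]-1
p3 X@[XOX/XOO/OX.] terminal -1; root [.OX/XOO/.X.] d12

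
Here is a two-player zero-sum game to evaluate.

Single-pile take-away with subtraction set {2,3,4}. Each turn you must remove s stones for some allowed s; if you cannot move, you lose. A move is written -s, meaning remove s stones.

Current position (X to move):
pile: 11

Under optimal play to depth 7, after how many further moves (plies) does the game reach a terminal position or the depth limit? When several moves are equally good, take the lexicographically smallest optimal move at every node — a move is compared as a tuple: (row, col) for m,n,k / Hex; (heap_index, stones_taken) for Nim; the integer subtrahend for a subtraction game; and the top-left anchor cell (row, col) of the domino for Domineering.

[11] X move#1: -2:-1/9, -3:-1/8, -4:+1/7*
[7] O move#2: -2:-1/5*, -3:-1/4, -4:-1/3
[5] X move#3: -2:-1/3, -3:-1/2, -4:+1/1*
[1] end (terminal -1, O#4); searched 11 to 7

PV length from [11]: 3 plies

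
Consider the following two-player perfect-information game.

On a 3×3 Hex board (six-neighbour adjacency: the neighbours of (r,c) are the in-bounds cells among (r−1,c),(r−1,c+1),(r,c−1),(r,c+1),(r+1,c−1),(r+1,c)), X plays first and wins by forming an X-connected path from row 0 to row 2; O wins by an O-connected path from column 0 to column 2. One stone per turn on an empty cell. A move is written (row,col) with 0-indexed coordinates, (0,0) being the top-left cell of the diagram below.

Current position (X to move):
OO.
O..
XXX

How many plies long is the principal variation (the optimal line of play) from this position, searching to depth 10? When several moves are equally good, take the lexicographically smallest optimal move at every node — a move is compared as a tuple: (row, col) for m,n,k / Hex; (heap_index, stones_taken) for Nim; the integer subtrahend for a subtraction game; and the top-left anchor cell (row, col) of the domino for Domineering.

PV length from [OO./O../XXX]: 3 plies

ply 1, X at OO./O../XXX | (0,2)=+1→OOX/O../XXX*; (1,1)=-1→OO./OX./XXX; (1,2)=-1→OO./O.X/XXX
ply 2, O at OOX/O../XXX | (1,1)=-1→OOX/OO./XXX*; (1,2)=-1→OOX/O.O/XXX
ply 3, X at OOX/OO./XXX | (1,2)=+1→OOX/OOX/XXX*
ply 4: OOX/OOX/XXX is terminal -1 (O); from OO./O../XXX depth 10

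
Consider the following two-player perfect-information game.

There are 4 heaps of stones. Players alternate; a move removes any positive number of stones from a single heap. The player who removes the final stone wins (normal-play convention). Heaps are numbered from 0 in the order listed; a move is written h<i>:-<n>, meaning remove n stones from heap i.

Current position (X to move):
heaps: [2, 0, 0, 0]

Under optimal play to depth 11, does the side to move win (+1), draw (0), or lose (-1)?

ply 1, X at (2,0,0,0) | h0:-1=-1→(1,0,0,0); h0:-2=+1→(0,0,0,0)*
ply 2: (0,0,0,0) is terminal -1 (O); from (2,0,0,0) depth 11

value((2,0,0,0), X) = +1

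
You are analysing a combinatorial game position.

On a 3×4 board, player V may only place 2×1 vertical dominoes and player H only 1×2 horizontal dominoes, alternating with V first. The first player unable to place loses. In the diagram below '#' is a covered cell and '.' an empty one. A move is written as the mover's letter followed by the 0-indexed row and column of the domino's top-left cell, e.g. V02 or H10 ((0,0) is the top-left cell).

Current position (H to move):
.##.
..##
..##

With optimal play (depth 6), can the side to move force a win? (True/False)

H winning at [.##./..##/..##]: True

[.##./..##/..##] H move#1: H10:+1/.##./####/..##*, H20:-1/.##./..##/####
[.##./####/..##] end (terminal -1, V#2); searched .##./..##/..## to 6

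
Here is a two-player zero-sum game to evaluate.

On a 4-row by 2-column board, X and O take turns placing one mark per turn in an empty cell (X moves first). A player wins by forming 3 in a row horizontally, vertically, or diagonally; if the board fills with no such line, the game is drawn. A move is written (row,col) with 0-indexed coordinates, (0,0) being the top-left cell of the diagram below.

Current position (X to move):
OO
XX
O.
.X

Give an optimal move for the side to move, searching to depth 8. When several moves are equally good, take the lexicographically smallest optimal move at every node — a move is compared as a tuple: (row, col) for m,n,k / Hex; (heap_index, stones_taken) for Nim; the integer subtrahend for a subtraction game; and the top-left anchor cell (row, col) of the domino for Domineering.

[OO/XX/O./.X] X move#1: (2,1):+1/OO/XX/OX/.X*, (3,0):+0/OO/XX/O./XX
[OO/XX/OX/.X] end (terminal -1, O#2); searched OO/XX/O./.X to 8

X's best at [OO/XX/O./.X]: (2,1)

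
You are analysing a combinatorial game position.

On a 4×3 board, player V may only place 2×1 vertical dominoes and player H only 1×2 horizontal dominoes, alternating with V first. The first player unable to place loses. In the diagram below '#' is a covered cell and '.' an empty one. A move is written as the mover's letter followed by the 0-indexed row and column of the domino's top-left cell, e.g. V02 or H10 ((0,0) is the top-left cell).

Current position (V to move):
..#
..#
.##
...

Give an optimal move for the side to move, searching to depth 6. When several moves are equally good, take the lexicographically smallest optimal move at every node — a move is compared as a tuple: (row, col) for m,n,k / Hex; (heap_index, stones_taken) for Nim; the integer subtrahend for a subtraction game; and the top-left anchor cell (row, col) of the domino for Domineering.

V's best at [..#/..#/.##/...]: V00

p1 V@[..#/..#/.##/...]: V00[#.#/#.#/.##/...]+1* V01[.##/.##/.##/...]+1 V10[..#/#.#/###/...]-1 V20[..#/..#/###/#..]-1
p2 H@[#.#/#.#/.##/...]: H30[#.#/#.#/.##/##.]-1* H31[#.#/#.#/.##/.##]-1
p3 V@[#.#/#.#/.##/##.]: V01[###/###/.##/##.]+1*
p4 H@[###/###/.##/##.] terminal -1; root [..#/..#/.##/...] d6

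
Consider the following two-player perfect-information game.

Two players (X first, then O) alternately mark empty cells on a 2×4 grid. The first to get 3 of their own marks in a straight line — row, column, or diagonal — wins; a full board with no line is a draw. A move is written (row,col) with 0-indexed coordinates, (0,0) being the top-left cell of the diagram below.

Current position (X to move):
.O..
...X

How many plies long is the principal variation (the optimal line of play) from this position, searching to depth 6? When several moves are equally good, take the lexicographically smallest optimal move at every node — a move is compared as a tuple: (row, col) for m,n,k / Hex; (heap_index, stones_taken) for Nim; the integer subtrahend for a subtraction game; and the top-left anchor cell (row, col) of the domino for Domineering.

ply 1, X at .O../...X | (0,0)=+0→XO../...X*; (0,2)=+0→.OX./...X; (0,3)=+0→.O.X/...X; (1,0)=-1→.O../X..X; (1,1)=+0→.O../.X.X; (1,2)=+0→.O../..XX
ply 2, O at XO../...X | (0,2)=+0→XOO./...X*; (0,3)=+0→XO.O/...X; (1,0)=+0→XO../O..X; (1,1)=+0→XO../.O.X; (1,2)=+0→XO../..OX
ply 3, X at XOO./...X | (0,3)=+0→XOOX/...X*; (1,0)=-1→XOO./X..X; (1,1)=-1→XOO./.X.X; (1,2)=-1→XOO./..XX
ply 4, O at XOOX/...X | (1,0)=+0→XOOX/O..X*; (1,1)=+0→XOOX/.O.X; (1,2)=+0→XOOX/..OX
ply 5, X at XOOX/O..X | (1,1)=+0→XOOX/OX.X*; (1,2)=+0→XOOX/O.XX
ply 6, O at XOOX/OX.X | (1,2)=+0→XOOX/OXOX*
ply 7: XOOX/OXOX is terminal +0 (X); from .O../...X depth 6

PV length from [.O../...X]: 6 plies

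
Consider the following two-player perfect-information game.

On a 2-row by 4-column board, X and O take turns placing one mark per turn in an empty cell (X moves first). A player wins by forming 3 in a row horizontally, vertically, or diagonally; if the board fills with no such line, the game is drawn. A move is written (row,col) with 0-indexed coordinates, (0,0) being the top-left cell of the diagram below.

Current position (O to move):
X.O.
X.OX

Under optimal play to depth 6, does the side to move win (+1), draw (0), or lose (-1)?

p1 O@[X.O./X.OX]: (0,1)[XOO./X.OX]+0* (0,3)[X.OO/X.OX]+0 (1,1)[X.O./XOOX]+0
p2 X@[XOO./X.OX]: (0,3)[XOOX/X.OX]+0* (1,1)[XOO./XXOX]-1
p3 O@[XOOX/X.OX]: (1,1)[XOOX/XOOX]+0*
p4 X@[XOOX/XOOX] terminal +0; root [X.O./X.OX] d6

value(X.O./X.OX, O) = 0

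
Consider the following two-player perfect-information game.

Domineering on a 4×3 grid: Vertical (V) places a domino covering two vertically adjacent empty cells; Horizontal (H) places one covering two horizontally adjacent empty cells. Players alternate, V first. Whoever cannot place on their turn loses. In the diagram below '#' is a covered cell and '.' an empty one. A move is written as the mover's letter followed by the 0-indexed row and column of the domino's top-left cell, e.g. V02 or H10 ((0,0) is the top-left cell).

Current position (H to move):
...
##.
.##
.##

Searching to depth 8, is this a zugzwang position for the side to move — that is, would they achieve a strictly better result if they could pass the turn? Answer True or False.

zugzwang(.../##./.##/.##, H) = False

p1 H@[.../##./.##/.##]: H00[##./##./.##/.##]-1* H01[.##/##./.##/.##]-1
p2 V@[##./##./.##/.##]: V02[###/###/.##/.##]+1* V20[##./##./###/###]+1
p3 H@[###/###/.##/.##] terminal -1; root [.../##./.##/.##] d8
if H skipped the turn, V would face:
~ p1 V@[.../##./.##/.##]: V02[..#/###/.##/.##]+1* V20[.../##./###/###]-1
~ p2 H@[..#/###/.##/.##]: H00[###/###/.##/.##]-1*
~ p3 V@[###/###/.##/.##]: V20[###/###/###/###]+1*
~ p4 H@[###/###/###/###] terminal -1; root [.../##./.##/.##] d8
compare (H): move=-1 vs pass=-1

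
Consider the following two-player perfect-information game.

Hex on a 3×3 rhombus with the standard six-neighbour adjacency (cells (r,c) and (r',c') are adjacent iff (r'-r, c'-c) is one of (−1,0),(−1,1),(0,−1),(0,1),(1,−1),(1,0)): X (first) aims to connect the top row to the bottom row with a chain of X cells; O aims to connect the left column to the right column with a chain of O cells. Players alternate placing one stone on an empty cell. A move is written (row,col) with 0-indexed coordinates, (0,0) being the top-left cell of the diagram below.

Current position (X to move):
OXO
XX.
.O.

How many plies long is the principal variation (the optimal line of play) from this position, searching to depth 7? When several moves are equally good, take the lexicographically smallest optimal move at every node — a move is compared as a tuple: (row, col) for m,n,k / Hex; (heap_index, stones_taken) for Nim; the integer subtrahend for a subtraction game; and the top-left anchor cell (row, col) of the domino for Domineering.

p1 X@[OXO/XX./.O.]: (1,2)[OXO/XXX/.O.]+1* (2,0)[OXO/XX./XO.]+1 (2,2)[OXO/XX./.OX]+1
p2 O@[OXO/XXX/.O.]: (2,0)[OXO/XXX/OO.]-1* (2,2)[OXO/XXX/.OO]-1
p3 X@[OXO/XXX/OO.]: (2,2)[OXO/XXX/OOX]+1*
p4 O@[OXO/XXX/OOX] terminal -1; root [OXO/XX./.O.] d7

PV length from [OXO/XX./.O.]: 3 plies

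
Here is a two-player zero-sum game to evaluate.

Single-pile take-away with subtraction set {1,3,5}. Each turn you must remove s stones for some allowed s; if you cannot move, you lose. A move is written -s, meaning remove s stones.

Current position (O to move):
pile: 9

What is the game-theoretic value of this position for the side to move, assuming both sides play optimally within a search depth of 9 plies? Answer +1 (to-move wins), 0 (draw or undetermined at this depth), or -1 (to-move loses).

value(9, O) = +1

ply 1, O at 9 | -1=+1→8*; -3=+1→6; -5=+1→4
ply 2, X at 8 | -1=-1→7*; -3=-1→5; -5=-1→3
ply 3, O at 7 | -1=+1→6*; -3=+1→4; -5=+1→2
ply 4, X at 6 | -1=-1→5*; -3=-1→3; -5=-1→1
ply 5, O at 5 | -1=+1→4*; -3=+1→2; -5=+1→0
ply 6, X at 4 | -1=-1→3*; -3=-1→1
ply 7, O at 3 | -1=+1→2*; -3=+1→0
ply 8, X at 2 | -1=-1→1*
ply 9, O at 1 | -1=+1→0*
ply 10: 0 is terminal -1 (X); from 9 depth 9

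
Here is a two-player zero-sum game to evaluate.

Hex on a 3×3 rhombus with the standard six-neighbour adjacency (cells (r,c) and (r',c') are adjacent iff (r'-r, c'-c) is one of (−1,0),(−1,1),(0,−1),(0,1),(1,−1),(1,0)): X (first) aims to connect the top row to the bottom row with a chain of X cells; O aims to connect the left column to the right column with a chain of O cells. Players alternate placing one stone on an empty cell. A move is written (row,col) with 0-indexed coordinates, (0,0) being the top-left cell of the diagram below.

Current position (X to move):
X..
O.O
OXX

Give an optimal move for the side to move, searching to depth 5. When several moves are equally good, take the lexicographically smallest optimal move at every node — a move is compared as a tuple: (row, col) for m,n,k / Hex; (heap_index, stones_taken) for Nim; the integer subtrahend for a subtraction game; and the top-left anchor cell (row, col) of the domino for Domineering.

ply 1, X at X../O.O/OXX | (0,1)=-1→XX./O.O/OXX; (0,2)=-1→X.X/O.O/OXX; (1,1)=+1→X../OXO/OXX*
ply 2, O at X../OXO/OXX | (0,1)=-1→XO./OXO/OXX*; (0,2)=-1→X.O/OXO/OXX
ply 3, X at XO./OXO/OXX | (0,2)=+1→XOX/OXO/OXX*
ply 4: XOX/OXO/OXX is terminal -1 (O); from X../O.O/OXX depth 5

X's best at [X../O.O/OXX]: (1,1)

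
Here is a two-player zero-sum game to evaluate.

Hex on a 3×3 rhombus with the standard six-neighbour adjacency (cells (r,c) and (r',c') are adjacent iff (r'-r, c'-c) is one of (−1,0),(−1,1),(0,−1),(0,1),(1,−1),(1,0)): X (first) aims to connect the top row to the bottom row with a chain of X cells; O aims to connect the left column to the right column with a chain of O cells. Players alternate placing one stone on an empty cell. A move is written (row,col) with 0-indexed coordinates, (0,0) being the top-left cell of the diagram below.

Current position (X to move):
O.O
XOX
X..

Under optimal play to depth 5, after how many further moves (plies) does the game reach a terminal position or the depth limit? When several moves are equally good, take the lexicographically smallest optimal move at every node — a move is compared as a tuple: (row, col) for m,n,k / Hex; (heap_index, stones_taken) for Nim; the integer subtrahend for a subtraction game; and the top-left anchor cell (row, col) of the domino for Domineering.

PV length from [O.O/XOX/X..]: 1 ply

ply 1, X at O.O/XOX/X.. | (0,1)=+1→OXO/XOX/X..*; (2,1)=-1→O.O/XOX/XX.; (2,2)=-1→O.O/XOX/X.X
ply 2: OXO/XOX/X.. is terminal -1 (O); from O.O/XOX/X.. depth 5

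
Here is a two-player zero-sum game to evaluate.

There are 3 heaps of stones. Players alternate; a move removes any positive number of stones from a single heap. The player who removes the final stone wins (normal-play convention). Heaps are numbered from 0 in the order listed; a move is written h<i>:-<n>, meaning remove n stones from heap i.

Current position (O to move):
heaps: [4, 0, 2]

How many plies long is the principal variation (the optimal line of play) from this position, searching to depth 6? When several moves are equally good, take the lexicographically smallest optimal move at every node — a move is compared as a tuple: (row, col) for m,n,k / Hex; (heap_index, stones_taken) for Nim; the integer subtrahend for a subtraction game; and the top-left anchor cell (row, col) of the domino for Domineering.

PV length from [(4,0,2)]: 5 plies

ply 1, O at (4,0,2) | h0:-1=-1→(3,0,2); h0:-2=+1→(2,0,2)*; h0:-3=-1→(1,0,2); h0:-4=-1→(0,0,2); h2:-1=-1→(4,0,1); h2:-2=-1→(4,0,0)
ply 2, X at (2,0,2) | h0:-1=-1→(1,0,2)*; h0:-2=-1→(0,0,2); h2:-1=-1→(2,0,1); h2:-2=-1→(2,0,0)
ply 3, O at (1,0,2) | h0:-1=-1→(0,0,2); h2:-1=+1→(1,0,1)*; h2:-2=-1→(1,0,0)
ply 4, X at (1,0,1) | h0:-1=-1→(0,0,1)*; h2:-1=-1→(1,0,0)
ply 5, O at (0,0,1) | h2:-1=+1→(0,0,0)*
ply 6: (0,0,0) is terminal -1 (X); from (4,0,2) depth 6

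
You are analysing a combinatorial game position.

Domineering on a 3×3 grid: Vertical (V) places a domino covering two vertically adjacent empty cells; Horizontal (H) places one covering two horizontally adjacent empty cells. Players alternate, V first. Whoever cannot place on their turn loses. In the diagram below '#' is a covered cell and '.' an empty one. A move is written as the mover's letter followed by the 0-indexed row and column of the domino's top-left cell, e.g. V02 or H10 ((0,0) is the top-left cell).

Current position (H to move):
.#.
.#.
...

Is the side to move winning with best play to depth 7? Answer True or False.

p1 H@[.#./.#./...]: H20[.#./.#./##.]-1* H21[.#./.#./.##]-1
p2 V@[.#./.#./##.]: V00[##./##./##.]+1* V02[.##/.##/##.]+1 V12[.#./.##/###]+1
p3 H@[##./##./##.] terminal -1; root [.#./.#./...] d7

H winning at [.#./.#./...]: False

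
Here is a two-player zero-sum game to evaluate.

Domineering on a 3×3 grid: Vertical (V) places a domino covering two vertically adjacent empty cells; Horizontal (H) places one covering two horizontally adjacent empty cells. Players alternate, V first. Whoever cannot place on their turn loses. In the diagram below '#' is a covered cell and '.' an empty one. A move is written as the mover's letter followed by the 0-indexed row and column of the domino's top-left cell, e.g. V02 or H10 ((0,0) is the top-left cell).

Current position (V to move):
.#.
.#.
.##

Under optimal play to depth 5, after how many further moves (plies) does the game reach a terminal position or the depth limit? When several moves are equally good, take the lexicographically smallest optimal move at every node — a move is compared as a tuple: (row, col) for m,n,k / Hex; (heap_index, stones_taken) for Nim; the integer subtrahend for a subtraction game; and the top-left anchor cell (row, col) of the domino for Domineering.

[.#./.#./.##] V move#1: V00:+1/##./##./.##*, V02:+1/.##/.##/.##, V10:+1/.#./##./###
[##./##./.##] end (terminal -1, H#2); searched .#./.#./.## to 5

PV length from [.#./.#./.##]: 1 ply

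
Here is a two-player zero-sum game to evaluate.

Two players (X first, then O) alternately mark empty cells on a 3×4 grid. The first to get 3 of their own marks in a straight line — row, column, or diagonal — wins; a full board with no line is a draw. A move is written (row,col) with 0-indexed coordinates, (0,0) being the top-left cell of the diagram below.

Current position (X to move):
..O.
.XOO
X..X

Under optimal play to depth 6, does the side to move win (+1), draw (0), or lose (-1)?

value(..O./.XOO/X..X, X) = +1

ply 1, X at ..O./.XOO/X..X | (0,0)=-1→X.O./.XOO/X..X; (0,1)=-1→.XO./.XOO/X..X; (0,3)=-1→..OX/.XOO/X..X; (1,0)=-1→..O./XXOO/X..X; (2,1)=-1→..O./.XOO/XX.X; (2,2)=+1→..O./.XOO/X.XX*
ply 2, O at ..O./.XOO/X.XX | (0,0)=-1→O.O./.XOO/X.XX*; (0,1)=-1→.OO./.XOO/X.XX; (0,3)=-1→..OO/.XOO/X.XX; (1,0)=-1→..O./OXOO/X.XX; (2,1)=-1→..O./.XOO/XOXX
ply 3, X at O.O./.XOO/X.XX | (0,1)=+0→OXO./.XOO/X.XX; (0,3)=-1→O.OX/.XOO/X.XX; (1,0)=-1→O.O./XXOO/X.XX; (2,1)=+1→O.O./.XOO/XXXX*
ply 4: O.O./.XOO/XXXX is terminal -1 (O); from ..O./.XOO/X..X depth 6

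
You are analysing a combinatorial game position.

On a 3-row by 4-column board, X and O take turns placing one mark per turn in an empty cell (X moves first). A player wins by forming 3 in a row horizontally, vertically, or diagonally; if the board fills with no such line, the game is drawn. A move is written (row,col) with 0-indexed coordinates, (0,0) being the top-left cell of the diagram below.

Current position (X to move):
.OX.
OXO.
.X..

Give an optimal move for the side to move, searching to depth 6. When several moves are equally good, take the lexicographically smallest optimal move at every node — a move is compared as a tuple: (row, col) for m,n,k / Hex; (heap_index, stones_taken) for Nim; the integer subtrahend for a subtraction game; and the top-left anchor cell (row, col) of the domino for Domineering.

X's best at [.OX./OXO./.X..]: (2,0)

ply 1, X at .OX./OXO./.X.. | (0,0)=-1→XOX./OXO./.X..; (0,3)=-1→.OXX/OXO./.X..; (1,3)=-1→.OX./OXOX/.X..; (2,0)=+1→.OX./OXO./XX..*; (2,2)=-1→.OX./OXO./.XX.; (2,3)=+1→.OX./OXO./.X.X
ply 2: .OX./OXO./XX.. is terminal -1 (O); from .OX./OXO./.X.. depth 6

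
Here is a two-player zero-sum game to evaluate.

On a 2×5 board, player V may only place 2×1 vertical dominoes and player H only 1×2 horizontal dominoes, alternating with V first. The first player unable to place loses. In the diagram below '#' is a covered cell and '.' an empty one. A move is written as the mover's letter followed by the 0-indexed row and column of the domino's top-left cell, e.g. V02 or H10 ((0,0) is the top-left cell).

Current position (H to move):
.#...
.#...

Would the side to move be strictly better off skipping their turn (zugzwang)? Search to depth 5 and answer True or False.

zugzwang(.#.../.#..., H) = False

p1 H@[.#.../.#...]: H02[.###./.#...]-1* H03[.#.##/.#...]-1 H12[.#.../.###.]-1 H13[.#.../.#.##]-1
p2 V@[.###./.#...]: V00[####./##...]-1 V04[.####/.#..#]+1*
p3 H@[.####/.#..#]: H12[.####/.####]-1*
p4 V@[.####/.####]: V00[#####/#####]+1*
p5 H@[#####/#####] terminal -1; root [.#.../.#...] d5
pass branch (V moves first from the same position):
  | p1 V@[.#.../.#...]: V00[##.../##...]-1 V02[.##../.##..]-1 V03[.#.#./.#.#.]+1* V04[.#..#/.#..#]-1
  | p2 H@[.#.#./.#.#.] terminal -1; root [.#.../.#...] d5
H moving scores -1; H passing scores -1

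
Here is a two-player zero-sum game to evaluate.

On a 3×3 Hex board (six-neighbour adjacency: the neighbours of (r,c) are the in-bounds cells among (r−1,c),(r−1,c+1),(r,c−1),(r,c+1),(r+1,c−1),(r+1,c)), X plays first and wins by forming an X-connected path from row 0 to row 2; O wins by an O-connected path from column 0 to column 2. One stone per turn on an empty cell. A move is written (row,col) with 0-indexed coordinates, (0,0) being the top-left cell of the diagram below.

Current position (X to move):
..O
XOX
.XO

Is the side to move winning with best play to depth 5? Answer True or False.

p1 X@[..O/XOX/.XO]: (0,0)[X.O/XOX/.XO]-1 (0,1)[.XO/XOX/.XO]-1 (2,0)[..O/XOX/XXO]+1*
p2 O@[..O/XOX/XXO]: (0,0)[O.O/XOX/XXO]-1* (0,1)[.OO/XOX/XXO]-1
p3 X@[O.O/XOX/XXO]: (0,1)[OXO/XOX/XXO]+1*
p4 O@[OXO/XOX/XXO] terminal -1; root [..O/XOX/.XO] d5

X winning at [..O/XOX/.XO]: True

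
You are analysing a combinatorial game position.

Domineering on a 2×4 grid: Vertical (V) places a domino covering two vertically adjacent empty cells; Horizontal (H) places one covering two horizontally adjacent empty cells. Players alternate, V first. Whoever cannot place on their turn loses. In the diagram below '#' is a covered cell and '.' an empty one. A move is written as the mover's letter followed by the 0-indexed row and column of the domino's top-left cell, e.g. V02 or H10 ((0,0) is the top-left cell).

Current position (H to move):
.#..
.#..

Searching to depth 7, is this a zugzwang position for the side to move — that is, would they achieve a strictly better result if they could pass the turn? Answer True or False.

p1 H@[.#../.#..]: H02[.###/.#..]+1* H12[.#../.###]+1
p2 V@[.###/.#..]: V00[####/##..]-1*
p3 H@[####/##..]: H12[####/####]+1*
p4 V@[####/####] terminal -1; root [.#../.#..] d7
if H skipped the turn, V would face:
~ p1 V@[.#../.#..]: V00[##../##..]-1 V02[.##./.##.]+1* V03[.#.#/.#.#]+1
~ p2 H@[.##./.##.] terminal -1; root [.#../.#..] d7
compare (H): move=+1 vs pass=-1

zugzwang(.#../.#.., H) = False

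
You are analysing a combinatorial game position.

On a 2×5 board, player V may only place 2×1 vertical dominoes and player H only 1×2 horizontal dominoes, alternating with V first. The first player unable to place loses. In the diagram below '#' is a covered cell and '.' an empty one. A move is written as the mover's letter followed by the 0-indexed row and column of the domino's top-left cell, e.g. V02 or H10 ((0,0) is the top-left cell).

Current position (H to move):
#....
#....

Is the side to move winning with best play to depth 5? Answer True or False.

ply 1, H at #..../#.... | H01=-1→###../#....; H02=+1→#.##./#....*; H03=-1→#..##/#....; H11=-1→#..../###..; H12=+1→#..../#.##.; H13=-1→#..../#..##
ply 2, V at #.##./#.... | V01=-1→####./##...*; V04=-1→#.###/#...#
ply 3, H at ####./##... | H12=-1→####./####.; H13=+1→####./##.##*
ply 4: ####./##.## is terminal -1 (V); from #..../#.... depth 5

H winning at [#..../#....]: True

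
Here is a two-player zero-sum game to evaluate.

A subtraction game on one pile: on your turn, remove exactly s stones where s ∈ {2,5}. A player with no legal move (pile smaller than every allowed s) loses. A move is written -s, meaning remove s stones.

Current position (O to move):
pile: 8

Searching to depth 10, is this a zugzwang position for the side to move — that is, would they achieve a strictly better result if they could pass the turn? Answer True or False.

zugzwang(8, O) = True

ply 1, O at 8 | -2=-1→6*; -5=-1→3
ply 2, X at 6 | -2=+1→4*; -5=+1→1
ply 3, O at 4 | -2=-1→2*
ply 4, X at 2 | -2=+1→0*
ply 5: 0 is terminal -1 (O); from 8 depth 10
suppose O passes — search the same position with X to move:
pass> ply 1, X at 8 | -2=-1→6*; -5=-1→3
pass> ply 2, O at 6 | -2=+1→4*; -5=+1→1
pass> ply 3, X at 4 | -2=-1→2*
pass> ply 4, O at 2 | -2=+1→0*
pass> ply 5: 0 is terminal -1 (X); from 8 depth 10
for O: play -1, pass +1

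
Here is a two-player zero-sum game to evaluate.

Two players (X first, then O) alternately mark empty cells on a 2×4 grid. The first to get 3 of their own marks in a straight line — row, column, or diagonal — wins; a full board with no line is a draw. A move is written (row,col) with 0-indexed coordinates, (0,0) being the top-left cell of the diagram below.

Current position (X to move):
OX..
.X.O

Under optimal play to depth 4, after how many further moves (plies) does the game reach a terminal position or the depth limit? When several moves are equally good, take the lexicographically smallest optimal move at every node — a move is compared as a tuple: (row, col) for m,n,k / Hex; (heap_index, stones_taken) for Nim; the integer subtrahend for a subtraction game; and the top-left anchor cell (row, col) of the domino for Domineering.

p1 X@[OX../.X.O]: (0,2)[OXX./.X.O]+0* (0,3)[OX.X/.X.O]+0 (1,0)[OX../XX.O]+0 (1,2)[OX../.XXO]+0
p2 O@[OXX./.X.O]: (0,3)[OXXO/.X.O]+0* (1,0)[OXX./OX.O]-1 (1,2)[OXX./.XOO]-1
p3 X@[OXXO/.X.O]: (1,0)[OXXO/XX.O]+0* (1,2)[OXXO/.XXO]+0
p4 O@[OXXO/XX.O]: (1,2)[OXXO/XXOO]+0*
p5 X@[OXXO/XXOO] terminal +0; root [OX../.X.O] d4

PV length from [OX../.X.O]: 4 plies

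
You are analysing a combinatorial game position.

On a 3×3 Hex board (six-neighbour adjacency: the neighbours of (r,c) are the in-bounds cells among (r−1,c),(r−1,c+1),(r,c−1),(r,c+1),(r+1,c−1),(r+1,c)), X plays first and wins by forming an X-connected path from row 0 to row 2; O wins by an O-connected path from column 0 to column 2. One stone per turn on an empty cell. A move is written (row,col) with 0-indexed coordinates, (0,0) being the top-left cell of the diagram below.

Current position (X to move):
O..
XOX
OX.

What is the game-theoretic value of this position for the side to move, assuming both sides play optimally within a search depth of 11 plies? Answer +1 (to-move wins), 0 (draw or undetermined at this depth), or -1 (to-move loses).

value(O../XOX/OX., X) = +1

[O../XOX/OX.] X move#1: (0,1):-1/OX./XOX/OX., (0,2):+1/O.X/XOX/OX.*, (2,2):-1/O../XOX/OXX
[O.X/XOX/OX.] end (terminal -1, O#2); searched O../XOX/OX. to 11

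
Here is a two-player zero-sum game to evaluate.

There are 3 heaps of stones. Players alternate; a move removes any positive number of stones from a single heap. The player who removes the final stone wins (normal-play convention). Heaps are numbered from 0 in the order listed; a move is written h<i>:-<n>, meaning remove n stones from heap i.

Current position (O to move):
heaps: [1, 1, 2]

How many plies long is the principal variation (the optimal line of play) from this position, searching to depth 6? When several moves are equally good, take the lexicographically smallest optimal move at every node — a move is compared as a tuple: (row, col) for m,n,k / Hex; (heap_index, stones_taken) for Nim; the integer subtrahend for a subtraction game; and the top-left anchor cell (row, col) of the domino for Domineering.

ply 1, O at (1,1,2) | h0:-1=-1→(0,1,2); h1:-1=-1→(1,0,2); h2:-1=-1→(1,1,1); h2:-2=+1→(1,1,0)*
ply 2, X at (1,1,0) | h0:-1=-1→(0,1,0)*; h1:-1=-1→(1,0,0)
ply 3, O at (0,1,0) | h1:-1=+1→(0,0,0)*
ply 4: (0,0,0) is terminal -1 (X); from (1,1,2) depth 6

PV length from [(1,1,2)]: 3 plies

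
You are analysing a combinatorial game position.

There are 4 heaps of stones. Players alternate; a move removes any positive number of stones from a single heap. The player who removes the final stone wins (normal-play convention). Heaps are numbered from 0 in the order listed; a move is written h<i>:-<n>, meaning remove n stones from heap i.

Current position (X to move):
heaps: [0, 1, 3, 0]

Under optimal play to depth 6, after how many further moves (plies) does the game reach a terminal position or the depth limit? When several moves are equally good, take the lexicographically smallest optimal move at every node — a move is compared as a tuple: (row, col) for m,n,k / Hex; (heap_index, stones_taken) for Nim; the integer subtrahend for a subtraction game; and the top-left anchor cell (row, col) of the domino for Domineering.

ply 1, X at (0,1,3,0) | h1:-1=-1→(0,0,3,0); h2:-1=-1→(0,1,2,0); h2:-2=+1→(0,1,1,0)*; h2:-3=-1→(0,1,0,0)
ply 2, O at (0,1,1,0) | h1:-1=-1→(0,0,1,0)*; h2:-1=-1→(0,1,0,0)
ply 3, X at (0,0,1,0) | h2:-1=+1→(0,0,0,0)*
ply 4: (0,0,0,0) is terminal -1 (O); from (0,1,3,0) depth 6

PV length from [(0,1,3,0)]: 3 plies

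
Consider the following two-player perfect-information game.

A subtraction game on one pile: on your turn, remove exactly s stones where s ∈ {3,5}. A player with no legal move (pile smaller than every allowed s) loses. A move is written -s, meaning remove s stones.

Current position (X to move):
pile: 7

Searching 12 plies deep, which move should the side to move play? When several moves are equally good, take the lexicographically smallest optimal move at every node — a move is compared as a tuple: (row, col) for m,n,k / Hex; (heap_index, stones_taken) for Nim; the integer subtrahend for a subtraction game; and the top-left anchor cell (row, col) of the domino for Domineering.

p1 X@[7]: -3[4]-1 -5[2]+1*
p2 O@[2] terminal -1; root [7] d12

X's best at [7]: -5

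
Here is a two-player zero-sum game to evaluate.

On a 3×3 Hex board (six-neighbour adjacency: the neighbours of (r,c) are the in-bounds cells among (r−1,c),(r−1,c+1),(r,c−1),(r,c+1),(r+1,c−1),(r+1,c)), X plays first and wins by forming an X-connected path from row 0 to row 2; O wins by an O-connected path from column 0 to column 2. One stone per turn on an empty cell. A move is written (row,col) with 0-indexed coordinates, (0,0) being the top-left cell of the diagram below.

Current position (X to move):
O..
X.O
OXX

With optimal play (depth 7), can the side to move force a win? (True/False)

[O../X.O/OXX] X move#1: (0,1):-1/OX./X.O/OXX, (0,2):-1/O.X/X.O/OXX, (1,1):+1/O../XXO/OXX*
[O../XXO/OXX] O move#2: (0,1):-1/OO./XXO/OXX*, (0,2):-1/O.O/XXO/OXX
[OO./XXO/OXX] X move#3: (0,2):+1/OOX/XXO/OXX*
[OOX/XXO/OXX] end (terminal -1, O#4); searched O../X.O/OXX to 7

X winning at [O../X.O/OXX]: True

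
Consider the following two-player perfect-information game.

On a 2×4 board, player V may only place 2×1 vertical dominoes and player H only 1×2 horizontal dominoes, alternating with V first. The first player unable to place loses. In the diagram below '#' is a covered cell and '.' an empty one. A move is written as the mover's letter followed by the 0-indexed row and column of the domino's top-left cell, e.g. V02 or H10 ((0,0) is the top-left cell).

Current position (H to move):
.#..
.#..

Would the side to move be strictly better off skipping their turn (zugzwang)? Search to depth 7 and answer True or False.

zugzwang(.#../.#.., H) = False

[.#../.#..] H move#1: H02:+1/.###/.#..*, H12:+1/.#../.###
[.###/.#..] V move#2: V00:-1/####/##..*
[####/##..] H move#3: H12:+1/####/####*
[####/####] end (terminal -1, V#4); searched .#../.#.. to 7
suppose H passes — search the same position with V to move:
pass> [.#../.#..] V move#1: V00:-1/##../##.., V02:+1/.##./.##.*, V03:+1/.#.#/.#.#
pass> [.##./.##.] end (terminal -1, H#2); searched .#../.#.. to 7
for H: play +1, pass -1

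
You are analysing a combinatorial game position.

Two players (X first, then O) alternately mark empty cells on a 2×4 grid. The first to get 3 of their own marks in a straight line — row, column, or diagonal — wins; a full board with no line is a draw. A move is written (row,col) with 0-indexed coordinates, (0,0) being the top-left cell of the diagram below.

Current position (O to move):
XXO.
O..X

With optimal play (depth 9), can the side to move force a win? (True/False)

[XXO./O..X] O move#1: (0,3):+0/XXOO/O..X*, (1,1):+0/XXO./OO.X, (1,2):+0/XXO./O.OX
[XXOO/O..X] X move#2: (1,1):+0/XXOO/OX.X*, (1,2):+0/XXOO/O.XX
[XXOO/OX.X] O move#3: (1,2):+0/XXOO/OXOX*
[XXOO/OXOX] end (terminal +0, X#4); searched XXO./O..X to 9

O winning at [XXO./O..X]: False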